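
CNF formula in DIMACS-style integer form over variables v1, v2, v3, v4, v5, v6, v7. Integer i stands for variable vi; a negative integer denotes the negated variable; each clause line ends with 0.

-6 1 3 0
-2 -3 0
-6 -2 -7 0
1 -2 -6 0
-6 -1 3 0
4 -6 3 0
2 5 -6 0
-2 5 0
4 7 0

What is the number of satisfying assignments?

36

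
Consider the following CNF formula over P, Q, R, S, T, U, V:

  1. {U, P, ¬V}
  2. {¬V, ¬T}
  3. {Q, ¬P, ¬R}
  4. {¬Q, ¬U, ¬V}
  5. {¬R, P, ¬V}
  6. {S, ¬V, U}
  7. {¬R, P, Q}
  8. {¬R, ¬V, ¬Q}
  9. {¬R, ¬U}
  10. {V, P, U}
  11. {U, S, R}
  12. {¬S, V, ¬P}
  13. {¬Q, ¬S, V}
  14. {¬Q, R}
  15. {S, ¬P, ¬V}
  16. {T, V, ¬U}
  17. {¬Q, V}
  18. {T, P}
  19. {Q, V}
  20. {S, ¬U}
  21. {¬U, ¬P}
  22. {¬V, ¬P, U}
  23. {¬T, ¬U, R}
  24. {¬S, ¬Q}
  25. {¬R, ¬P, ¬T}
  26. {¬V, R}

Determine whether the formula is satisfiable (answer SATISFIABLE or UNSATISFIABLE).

UNSATISFIABLE

V = True:
  propagation gives T=False, P=True, S=True, U=False; an empty clause results — contradiction.
V = False:
  propagation gives Q=False; an empty clause results — contradiction.
Every branch closes, so no satisfying assignment exists.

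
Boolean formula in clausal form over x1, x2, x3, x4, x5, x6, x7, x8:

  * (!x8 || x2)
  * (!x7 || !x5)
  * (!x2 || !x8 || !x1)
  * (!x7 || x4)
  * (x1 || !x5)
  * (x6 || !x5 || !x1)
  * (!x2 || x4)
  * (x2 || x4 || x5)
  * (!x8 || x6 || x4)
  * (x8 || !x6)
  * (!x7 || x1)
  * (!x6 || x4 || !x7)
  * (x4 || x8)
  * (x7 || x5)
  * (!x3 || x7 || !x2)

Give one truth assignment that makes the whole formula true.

x1=True  x2=False  x3=False  x4=True  x5=False  x6=False  x7=True  x8=False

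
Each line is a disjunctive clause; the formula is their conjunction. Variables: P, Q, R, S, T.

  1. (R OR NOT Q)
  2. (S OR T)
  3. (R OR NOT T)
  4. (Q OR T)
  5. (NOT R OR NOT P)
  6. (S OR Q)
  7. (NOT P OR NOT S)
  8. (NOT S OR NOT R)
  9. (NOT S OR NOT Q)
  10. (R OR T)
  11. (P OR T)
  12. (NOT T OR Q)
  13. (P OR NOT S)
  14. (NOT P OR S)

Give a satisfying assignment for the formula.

P = F, Q = T, R = T, S = F, T = T

Check each clause:
  1. (R OR NOT Q) — R is true.
  2. (S OR T) — T is true.
  3. (NOT T OR R) — R is true.
  4. (Q OR T) — Q is true.
  5. (NOT P OR NOT R) — NOT P is true.
  6. (S OR Q) — Q is true.
  7. (NOT S OR NOT P) — NOT S is true.
  8. (NOT R OR NOT S) — NOT S is true.
  9. (NOT Q OR NOT S) — NOT S is true.
  10. (T OR R) — R is true.
  11. (T OR P) — T is true.
  12. (NOT T OR Q) — Q is true.
  13. (NOT S OR P) — NOT S is true.
  14. (NOT P OR S) — NOT P is true.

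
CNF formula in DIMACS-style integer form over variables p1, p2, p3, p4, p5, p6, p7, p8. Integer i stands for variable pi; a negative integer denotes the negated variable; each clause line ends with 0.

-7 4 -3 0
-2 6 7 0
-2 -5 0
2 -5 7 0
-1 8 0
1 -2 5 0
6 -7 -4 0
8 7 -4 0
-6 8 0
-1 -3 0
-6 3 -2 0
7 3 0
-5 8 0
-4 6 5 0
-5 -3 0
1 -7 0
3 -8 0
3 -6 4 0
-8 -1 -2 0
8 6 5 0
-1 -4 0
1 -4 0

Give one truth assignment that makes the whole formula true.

Try p1 = False.
  then p7 is forced to False.
  then p3 is forced to True.
  then p5 is forced to False.
  then p2 is forced to False.
  then p4 is forced to False.
The remaining clauses are satisfied by p6 = False, p8 = True.
Every clause has at least one true literal under this assignment.
Check each clause:
  1. {¬p3, p4, ¬p7} — ¬p7 is true.
  2. {¬p2, p7, p6} — ¬p2 is true.
  3. {¬p5, ¬p2} — ¬p5 is true.
  4. {¬p5, p7, p2} — ¬p5 is true.
  5. {¬p1, p8} — p8 is true.
  6. {p5, p1, ¬p2} — ¬p2 is true.
  7. {¬p7, ¬p4, p6} — ¬p7 is true.
  8. {p7, p8, ¬p4} — p8 is true.
  9. {¬p6, p8} — p8 is true.
  10. {¬p1, ¬p3} — ¬p1 is true.
  11. {¬p2, p3, ¬p6} — ¬p6 is true.
  12. {p7, p3} — p3 is true.
  13. {¬p5, p8} — p8 is true.
  14. {p6, p5, ¬p4} — ¬p4 is true.
  15. {¬p3, ¬p5} — ¬p5 is true.
  16. {¬p7, p1} — ¬p7 is true.
  17. {¬p8, p3} — p3 is true.
  18. {p4, p3, ¬p6} — ¬p6 is true.
  19. {¬p1, ¬p2, ¬p8} — ¬p2 is true.
  20. {p5, p8, p6} — p8 is true.
  21. {¬p1, ¬p4} — ¬p4 is true.
  22. {p1, ¬p4} — ¬p4 is true.

p1=False, p2=False, p3=True, p4=False, p5=False, p6=False, p7=False, p8=True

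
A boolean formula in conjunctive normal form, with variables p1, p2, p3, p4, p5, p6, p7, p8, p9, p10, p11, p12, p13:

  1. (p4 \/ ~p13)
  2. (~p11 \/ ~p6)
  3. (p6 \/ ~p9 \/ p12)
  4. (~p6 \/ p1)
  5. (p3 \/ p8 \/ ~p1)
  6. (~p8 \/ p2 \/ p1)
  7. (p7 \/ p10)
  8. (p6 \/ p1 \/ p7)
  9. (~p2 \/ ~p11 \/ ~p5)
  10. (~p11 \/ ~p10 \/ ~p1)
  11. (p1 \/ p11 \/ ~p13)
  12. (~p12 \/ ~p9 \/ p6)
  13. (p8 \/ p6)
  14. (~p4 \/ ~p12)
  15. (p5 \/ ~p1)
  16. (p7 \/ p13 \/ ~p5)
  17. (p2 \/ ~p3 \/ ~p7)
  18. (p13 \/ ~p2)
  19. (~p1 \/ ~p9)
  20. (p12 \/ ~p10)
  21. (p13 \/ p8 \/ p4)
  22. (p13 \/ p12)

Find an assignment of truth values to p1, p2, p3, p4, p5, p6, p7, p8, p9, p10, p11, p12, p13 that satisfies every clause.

p1 = True, p2 = True, p3 = True, p4 = True, p5 = True, p6 = True, p7 = True, p8 = False, p9 = False, p10 = False, p11 = False, p12 = False, p13 = True

Check each clause:
  1. (p4 \/ ~p13) — p4 is true.
  2. (~p6 \/ ~p11) — ~p11 is true.
  3. (p6 \/ p12 \/ ~p9) — p6 is true.
  4. (~p6 \/ p1) — p1 is true.
  5. (p8 \/ ~p1 \/ p3) — p3 is true.
  6. (p2 \/ ~p8 \/ p1) — ~p8 is true.
  7. (p10 \/ p7) — p7 is true.
  8. (p7 \/ p6 \/ p1) — p1 is true.
  9. (~p2 \/ ~p11 \/ ~p5) — ~p11 is true.
  10. (~p11 \/ ~p1 \/ ~p10) — ~p11 is true.
  11. (p11 \/ ~p13 \/ p1) — p1 is true.
  12. (~p12 \/ ~p9 \/ p6) — ~p12 is true.
  13. (p8 \/ p6) — p6 is true.
  14. (~p12 \/ ~p4) — ~p12 is true.
  15. (p5 \/ ~p1) — p5 is true.
  16. (p7 \/ ~p5 \/ p13) — p13 is true.
  17. (~p7 \/ ~p3 \/ p2) — p2 is true.
  18. (~p2 \/ p13) — p13 is true.
  19. (~p9 \/ ~p1) — ~p9 is true.
  20. (p12 \/ ~p10) — ~p10 is true.
  21. (p8 \/ p4 \/ p13) — p4 is true.
  22. (p12 \/ p13) — p13 is true.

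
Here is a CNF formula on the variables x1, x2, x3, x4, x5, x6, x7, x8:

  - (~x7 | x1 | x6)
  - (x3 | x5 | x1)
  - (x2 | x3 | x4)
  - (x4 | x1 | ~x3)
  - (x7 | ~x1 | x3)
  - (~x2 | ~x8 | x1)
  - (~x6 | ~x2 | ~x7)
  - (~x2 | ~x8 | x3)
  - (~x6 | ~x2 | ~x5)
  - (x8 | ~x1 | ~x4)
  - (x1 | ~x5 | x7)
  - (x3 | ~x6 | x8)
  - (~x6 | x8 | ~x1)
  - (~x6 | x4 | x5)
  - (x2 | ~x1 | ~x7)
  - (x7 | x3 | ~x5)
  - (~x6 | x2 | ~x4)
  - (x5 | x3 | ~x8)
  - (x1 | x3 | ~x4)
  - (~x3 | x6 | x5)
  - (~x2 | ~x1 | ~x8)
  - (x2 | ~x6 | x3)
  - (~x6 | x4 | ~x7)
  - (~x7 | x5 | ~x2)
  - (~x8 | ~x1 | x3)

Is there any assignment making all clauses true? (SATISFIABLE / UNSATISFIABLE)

SATISFIABLE

Try x1 = True.
The remaining clauses are satisfied by x2 = True, x3 = True, x4 = False, x5 = True, x6 = False, x7 = True, x8 = False.
So x1 = True  x2 = True  x3 = True  x4 = False  x5 = True  x6 = False  x7 = True  x8 = False is a satisfying assignment.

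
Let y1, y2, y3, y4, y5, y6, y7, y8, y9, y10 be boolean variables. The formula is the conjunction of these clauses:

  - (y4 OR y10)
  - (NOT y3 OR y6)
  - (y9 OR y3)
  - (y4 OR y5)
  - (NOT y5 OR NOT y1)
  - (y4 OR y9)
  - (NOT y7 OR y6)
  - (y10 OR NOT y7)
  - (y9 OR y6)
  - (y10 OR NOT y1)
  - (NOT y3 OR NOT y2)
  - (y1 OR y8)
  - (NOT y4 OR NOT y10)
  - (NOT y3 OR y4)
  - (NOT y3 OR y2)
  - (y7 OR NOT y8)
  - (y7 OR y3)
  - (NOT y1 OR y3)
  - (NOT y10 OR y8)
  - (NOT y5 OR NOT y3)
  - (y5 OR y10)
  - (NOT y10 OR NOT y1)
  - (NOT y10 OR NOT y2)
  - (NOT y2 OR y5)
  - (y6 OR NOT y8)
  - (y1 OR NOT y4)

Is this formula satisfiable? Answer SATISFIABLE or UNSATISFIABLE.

y6 occurs only positively in the remaining clauses — set y6 = True.
y9 occurs only positively in the remaining clauses — set y9 = True.
Branch on y1: take y1 = False.
  then y8 is forced to True.
  then y7 is forced to True.
  then y10 is forced to True.
  then y4 is forced to False.
  then y5 is forced to True.
  then y3 is forced to False.
  then y2 is forced to False.
So y1 = 0, y2 = 0, y3 = 0, y4 = 0, y5 = 1, y6 = 1, y7 = 1, y8 = 1, y9 = 1, y10 = 1 is a satisfying assignment.

SATISFIABLE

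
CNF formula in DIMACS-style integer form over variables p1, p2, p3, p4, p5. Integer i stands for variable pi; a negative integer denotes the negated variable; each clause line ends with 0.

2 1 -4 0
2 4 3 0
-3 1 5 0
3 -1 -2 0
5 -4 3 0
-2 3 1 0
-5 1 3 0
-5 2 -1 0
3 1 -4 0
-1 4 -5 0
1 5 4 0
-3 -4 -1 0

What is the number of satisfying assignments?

5

The models are:
  p1=F p2=F p3=T p4=F p5=T
  p1=F p2=T p3=T p4=F p5=T
  p1=F p2=T p3=T p4=T p5=T
  p1=T p2=F p3=T p4=F p5=F
  p1=T p2=T p3=T p4=F p5=F
Count: 5.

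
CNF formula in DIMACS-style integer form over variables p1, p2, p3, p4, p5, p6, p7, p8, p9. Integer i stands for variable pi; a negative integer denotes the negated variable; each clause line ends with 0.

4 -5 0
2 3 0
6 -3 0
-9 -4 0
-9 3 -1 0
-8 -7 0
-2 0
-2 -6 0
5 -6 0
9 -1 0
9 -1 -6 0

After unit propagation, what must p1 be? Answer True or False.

False

Unit clause (NOT p2) sets p2 = False.
(p3 OR p2) with p2 = False leaves only p3, so p3 = True.
From (NOT p3 OR p6) and p3 = True: p6 = True.
(p5 OR NOT p6) with p6 = True leaves only p5, so p5 = True.
(p4 OR NOT p5): since p5 = True, the clause reduces to (p4). p4 = True.
(NOT p4 OR NOT p9) with p4 = True leaves only NOT p9, so p9 = False.
In (NOT p1 OR p9), p9 is now false; NOT p1 must hold, so p1 = False.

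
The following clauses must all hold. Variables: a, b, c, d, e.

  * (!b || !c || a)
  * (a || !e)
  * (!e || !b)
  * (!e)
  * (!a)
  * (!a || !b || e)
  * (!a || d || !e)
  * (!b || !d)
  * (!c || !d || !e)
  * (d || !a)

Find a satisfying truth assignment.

a=F, b=F, c=F, d=F, e=F

Unit propagation: (!e) forces e = False.
The clause (!a) is unit: a must be False.
Pure literal: b appears only negated; assign b = False.
c occurs only negated in the remaining clauses — set c = False.
d is now unconstrained; take d = False.
Every clause has at least one true literal under this assignment.
Check each clause:
  1. (!b || !c || a) — !c is true.
  2. (a || !e) — !e is true.
  3. (!b || !e) — !e is true.
  4. (!e) — !e is true.
  5. (!a) — !a is true.
  6. (e || !b || !a) — !a is true.
  7. (!a || d || !e) — !e is true.
  8. (!b || !d) — !d is true.
  9. (!d || !c || !e) — !e is true.
  10. (d || !a) — !a is true.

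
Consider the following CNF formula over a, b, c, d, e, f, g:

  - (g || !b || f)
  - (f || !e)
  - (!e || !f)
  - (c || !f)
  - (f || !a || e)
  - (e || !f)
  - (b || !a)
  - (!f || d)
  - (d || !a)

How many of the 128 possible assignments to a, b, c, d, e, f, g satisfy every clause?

12

Case analysis on f and e:
  f=1, e=1: a clause becomes empty — 0.
  f=1, e=0: a clause becomes empty — 0.
  f=0, e=1: a clause becomes empty — 0.
  f=0, e=0: c, d free; 3 ways for (a,b,g) × 2^2 = 12.
Total: 0 + 0 + 0 + 12 = 12.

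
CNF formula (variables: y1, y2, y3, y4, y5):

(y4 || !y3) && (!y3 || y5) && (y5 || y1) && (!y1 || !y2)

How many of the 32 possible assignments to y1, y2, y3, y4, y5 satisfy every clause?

11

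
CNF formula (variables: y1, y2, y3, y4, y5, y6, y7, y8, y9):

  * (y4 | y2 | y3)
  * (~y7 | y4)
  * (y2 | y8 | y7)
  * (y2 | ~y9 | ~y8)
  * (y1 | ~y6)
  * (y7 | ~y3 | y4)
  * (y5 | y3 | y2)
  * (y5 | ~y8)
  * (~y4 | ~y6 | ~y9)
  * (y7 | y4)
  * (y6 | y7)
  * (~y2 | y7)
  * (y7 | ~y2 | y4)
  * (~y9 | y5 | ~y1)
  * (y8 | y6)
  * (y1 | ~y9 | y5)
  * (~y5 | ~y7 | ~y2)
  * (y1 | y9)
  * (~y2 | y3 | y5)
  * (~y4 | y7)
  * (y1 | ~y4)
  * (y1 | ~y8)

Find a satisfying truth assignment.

y1=T, y2=T, y3=T, y4=T, y5=F, y6=T, y7=T, y8=F, y9=F

Try y1 = True.
For the remaining variables, y2 = True, y3 = True, y4 = True, y5 = False, y6 = True, y7 = True, y8 = False, y9 = False works.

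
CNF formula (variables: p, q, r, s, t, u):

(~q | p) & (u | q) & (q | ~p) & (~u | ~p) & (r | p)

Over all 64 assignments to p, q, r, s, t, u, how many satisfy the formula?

12

Case analysis on p and q:
  p=T, q=T: forces u=F; r, s, t free → 2^3 = 8.
  p=T, q=F: a clause becomes empty — 0.
  p=F, q=T: a clause becomes empty — 0.
  p=F, q=F: remaining (r,s,t,u) ∈ {(T,F,F,T); (T,F,T,T); (T,T,F,T); (T,T,T,T)} — 4.
Total: 8 + 0 + 0 + 4 = 12.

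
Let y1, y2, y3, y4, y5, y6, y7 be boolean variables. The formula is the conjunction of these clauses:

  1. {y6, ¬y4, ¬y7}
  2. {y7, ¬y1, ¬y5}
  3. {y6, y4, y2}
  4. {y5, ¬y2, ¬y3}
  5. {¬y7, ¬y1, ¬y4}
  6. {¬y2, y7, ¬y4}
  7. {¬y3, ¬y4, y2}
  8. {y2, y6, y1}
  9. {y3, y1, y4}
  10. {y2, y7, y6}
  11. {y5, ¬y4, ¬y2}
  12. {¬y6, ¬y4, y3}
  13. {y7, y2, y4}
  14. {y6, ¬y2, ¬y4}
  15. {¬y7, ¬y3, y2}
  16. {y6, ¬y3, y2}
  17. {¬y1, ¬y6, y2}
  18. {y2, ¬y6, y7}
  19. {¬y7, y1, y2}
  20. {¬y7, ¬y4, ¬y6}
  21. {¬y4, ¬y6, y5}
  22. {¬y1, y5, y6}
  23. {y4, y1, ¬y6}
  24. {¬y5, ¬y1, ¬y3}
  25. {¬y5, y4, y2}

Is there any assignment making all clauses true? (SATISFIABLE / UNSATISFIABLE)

SATISFIABLE

Try y1 = True.
For the remaining variables, y2 = True, y3 = False, y4 = False, y5 = True, y6 = False, y7 = True works.
So y1=T, y2=T, y3=F, y4=F, y5=T, y6=F, y7=T is a satisfying assignment.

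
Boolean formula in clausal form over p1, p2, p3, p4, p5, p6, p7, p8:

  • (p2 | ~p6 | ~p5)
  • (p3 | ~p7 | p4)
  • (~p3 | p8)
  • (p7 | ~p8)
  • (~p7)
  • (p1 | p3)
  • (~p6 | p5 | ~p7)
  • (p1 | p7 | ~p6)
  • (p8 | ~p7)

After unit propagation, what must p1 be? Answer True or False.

True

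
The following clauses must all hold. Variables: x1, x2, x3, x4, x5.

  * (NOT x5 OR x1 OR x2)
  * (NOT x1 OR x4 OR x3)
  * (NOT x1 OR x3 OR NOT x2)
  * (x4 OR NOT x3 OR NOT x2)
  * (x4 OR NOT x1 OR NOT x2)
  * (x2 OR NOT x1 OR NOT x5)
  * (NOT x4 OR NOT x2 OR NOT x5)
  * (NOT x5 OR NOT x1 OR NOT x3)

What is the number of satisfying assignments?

12

Split on x1, then x2.
  x1=T, x2=T: remaining (x3,x4,x5) ∈ {(T,T,F)} — 1.
  x1=T, x2=F: remaining (x3,x4,x5) ∈ {(F,T,F); (T,F,F); (T,T,F)} — 3.
  x1=F, x2=T: remaining (x3,x4,x5) ∈ {(F,F,F); (F,F,T); (F,T,F); (T,T,F)} — 4.
  x1=F, x2=F: remaining (x3,x4,x5) ∈ {(F,F,F); (F,T,F); (T,F,F); (T,T,F)} — 4.
Total: 1 + 3 + 4 + 4 = 12.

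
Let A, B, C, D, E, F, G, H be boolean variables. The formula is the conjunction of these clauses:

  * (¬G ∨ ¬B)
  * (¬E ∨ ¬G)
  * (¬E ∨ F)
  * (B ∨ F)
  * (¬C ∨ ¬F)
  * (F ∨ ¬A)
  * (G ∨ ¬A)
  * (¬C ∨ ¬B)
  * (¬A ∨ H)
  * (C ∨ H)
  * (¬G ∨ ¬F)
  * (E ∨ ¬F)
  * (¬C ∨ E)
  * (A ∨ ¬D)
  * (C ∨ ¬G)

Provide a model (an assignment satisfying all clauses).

A=F, B=T, C=F, D=F, E=T, F=T, G=F, H=T

Pure literal: D appears only negated; assign D = False.
H occurs only positively in the remaining clauses — set H = True.
Branch on A: take A = False.
For the remaining variables, B = True, C = False, E = True, F = True, G = False works.
Every clause has at least one true literal under this assignment.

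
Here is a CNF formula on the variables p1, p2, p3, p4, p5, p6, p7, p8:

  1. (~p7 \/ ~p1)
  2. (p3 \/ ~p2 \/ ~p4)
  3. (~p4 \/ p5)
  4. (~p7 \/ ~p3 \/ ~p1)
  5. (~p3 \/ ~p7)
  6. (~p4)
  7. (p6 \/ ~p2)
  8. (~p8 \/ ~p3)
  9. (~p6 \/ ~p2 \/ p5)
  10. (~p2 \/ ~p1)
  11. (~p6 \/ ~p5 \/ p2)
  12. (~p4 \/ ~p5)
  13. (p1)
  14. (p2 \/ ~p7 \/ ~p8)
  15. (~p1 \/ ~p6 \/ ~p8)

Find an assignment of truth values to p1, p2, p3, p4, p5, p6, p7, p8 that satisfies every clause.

p1=T, p2=F, p3=T, p4=F, p5=F, p6=T, p7=F, p8=F

(~p4) is a unit clause, so p4 = False.
Unit propagation: (p1) forces p1 = True.
(~p7) is a unit clause, so p7 = False.
Unit propagation: (~p2) forces p2 = False.
p5 occurs only negated in the remaining clauses — set p5 = False.
Pure literal: p8 appears only negated; assign p8 = False.
p3, p6 are now unconstrained; take p3 = True, p6 = True.
Every clause has at least one true literal under this assignment.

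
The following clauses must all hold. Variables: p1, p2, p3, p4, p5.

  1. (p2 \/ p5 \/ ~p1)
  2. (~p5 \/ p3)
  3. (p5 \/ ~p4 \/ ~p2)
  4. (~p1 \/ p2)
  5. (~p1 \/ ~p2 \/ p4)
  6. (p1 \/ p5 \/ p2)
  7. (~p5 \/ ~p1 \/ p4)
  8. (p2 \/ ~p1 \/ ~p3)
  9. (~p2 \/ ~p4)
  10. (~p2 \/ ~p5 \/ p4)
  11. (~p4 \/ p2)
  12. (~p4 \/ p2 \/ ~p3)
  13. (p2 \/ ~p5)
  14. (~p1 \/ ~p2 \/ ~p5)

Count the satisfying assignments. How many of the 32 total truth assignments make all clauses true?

2

Satisfying assignments:
  p1=0 p2=1 p3=0 p4=0 p5=0
  p1=0 p2=1 p3=1 p4=0 p5=0
That's 2 in total.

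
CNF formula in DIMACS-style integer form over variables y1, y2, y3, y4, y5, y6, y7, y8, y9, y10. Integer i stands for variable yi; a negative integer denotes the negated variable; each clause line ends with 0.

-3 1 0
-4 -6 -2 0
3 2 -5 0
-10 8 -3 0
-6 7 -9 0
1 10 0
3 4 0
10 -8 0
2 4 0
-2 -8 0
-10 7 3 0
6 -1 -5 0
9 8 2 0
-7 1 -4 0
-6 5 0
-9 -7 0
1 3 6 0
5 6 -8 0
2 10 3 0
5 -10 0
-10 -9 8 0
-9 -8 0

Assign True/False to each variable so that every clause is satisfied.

y1 = T, y2 = T, y3 = T, y4 = F, y5 = F, y6 = F, y7 = F, y8 = F, y9 = F, y10 = F

Check each clause:
  1. (¬y3 ∨ y1) — y1 is true.
  2. (¬y6 ∨ ¬y2 ∨ ¬y4) — ¬y6 is true.
  3. (y3 ∨ ¬y5 ∨ y2) — y3 is true.
  4. (y8 ∨ ¬y3 ∨ ¬y10) — ¬y10 is true.
  5. (¬y6 ∨ y7 ∨ ¬y9) — ¬y6 is true.
  6. (y1 ∨ y10) — y1 is true.
  7. (y3 ∨ y4) — y3 is true.
  8. (y10 ∨ ¬y8) — ¬y8 is true.
  9. (y4 ∨ y2) — y2 is true.
  10. (¬y8 ∨ ¬y2) — ¬y8 is true.
  11. (y3 ∨ y7 ∨ ¬y10) — y3 is true.
  12. (y6 ∨ ¬y5 ∨ ¬y1) — ¬y5 is true.
  13. (y8 ∨ y2 ∨ y9) — y2 is true.
  14. (y1 ∨ ¬y7 ∨ ¬y4) — ¬y7 is true.
  15. (¬y6 ∨ y5) — ¬y6 is true.
  16. (¬y9 ∨ ¬y7) — ¬y7 is true.
  17. (y1 ∨ y3 ∨ y6) — y1 is true.
  18. (y6 ∨ y5 ∨ ¬y8) — ¬y8 is true.
  19. (y2 ∨ y3 ∨ y10) — y3 is true.
  20. (¬y10 ∨ y5) — ¬y10 is true.
  21. (¬y9 ∨ y8 ∨ ¬y10) — ¬y10 is true.
  22. (¬y8 ∨ ¬y9) — ¬y8 is true.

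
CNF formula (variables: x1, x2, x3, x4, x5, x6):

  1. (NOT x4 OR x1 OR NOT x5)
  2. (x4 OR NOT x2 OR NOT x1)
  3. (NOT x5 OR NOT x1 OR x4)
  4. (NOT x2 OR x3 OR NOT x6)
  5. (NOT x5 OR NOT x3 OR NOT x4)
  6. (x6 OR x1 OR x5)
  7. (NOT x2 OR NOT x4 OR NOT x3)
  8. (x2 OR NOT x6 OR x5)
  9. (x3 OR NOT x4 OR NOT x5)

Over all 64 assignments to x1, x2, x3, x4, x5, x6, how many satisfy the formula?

13

Case analysis on x4 and x5:
  x4=T, x5=T: a clause becomes empty — 0.
  x4=T, x5=F: remaining (x1,x2,x3,x6) ∈ {(T,F,F,F); (T,F,T,F); (T,T,F,F)} — 3.
  x4=F, x5=T: 7 of the 16 assignments to (x1,x2,x3,x6) work.
  x4=F, x5=F: remaining (x1,x2,x3,x6) ∈ {(F,T,T,T); (T,F,F,F); (T,F,T,F)} — 3.
Total: 0 + 3 + 7 + 3 = 13.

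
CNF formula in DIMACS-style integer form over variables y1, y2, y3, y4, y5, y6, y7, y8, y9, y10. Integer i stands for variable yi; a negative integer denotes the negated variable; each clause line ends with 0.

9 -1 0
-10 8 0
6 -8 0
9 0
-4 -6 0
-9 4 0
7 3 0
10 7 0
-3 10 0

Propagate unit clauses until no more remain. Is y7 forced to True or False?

True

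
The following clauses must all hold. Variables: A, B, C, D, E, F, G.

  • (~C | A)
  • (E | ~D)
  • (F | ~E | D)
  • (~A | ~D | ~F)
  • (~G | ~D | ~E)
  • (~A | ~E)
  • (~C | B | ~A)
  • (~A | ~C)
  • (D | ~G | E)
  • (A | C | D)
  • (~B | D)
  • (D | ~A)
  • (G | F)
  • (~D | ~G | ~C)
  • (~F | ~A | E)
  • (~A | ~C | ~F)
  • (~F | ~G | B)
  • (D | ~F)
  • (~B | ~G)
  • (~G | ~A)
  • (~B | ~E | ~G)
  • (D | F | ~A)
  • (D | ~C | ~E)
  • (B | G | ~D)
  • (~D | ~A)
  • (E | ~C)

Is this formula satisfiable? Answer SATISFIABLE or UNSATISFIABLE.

Set A = False and propagate.
  then C is forced to False.
  then D is forced to True.
  then E is forced to True.
  then G is forced to False.
  then F is forced to True.
  then B is forced to True.
So A=0, B=1, C=0, D=1, E=1, F=1, G=0 is a satisfying assignment.

SATISFIABLE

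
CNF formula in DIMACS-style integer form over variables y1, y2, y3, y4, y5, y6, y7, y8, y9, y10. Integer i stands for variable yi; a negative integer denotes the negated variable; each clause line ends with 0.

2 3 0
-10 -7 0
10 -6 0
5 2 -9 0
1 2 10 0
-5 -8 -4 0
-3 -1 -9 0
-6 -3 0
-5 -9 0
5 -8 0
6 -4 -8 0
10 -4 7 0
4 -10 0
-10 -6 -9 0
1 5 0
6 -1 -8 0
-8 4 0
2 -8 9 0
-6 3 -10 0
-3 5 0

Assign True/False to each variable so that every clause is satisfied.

y1=0, y2=0, y3=1, y4=1, y5=1, y6=0, y7=0, y8=0, y9=0, y10=1

Check each clause:
  1. (y2 || y3) — y3 is true.
  2. (!y7 || !y10) — !y7 is true.
  3. (y10 || !y6) — y10 is true.
  4. (!y9 || y5 || y2) — y5 is true.
  5. (y10 || y2 || y1) — y10 is true.
  6. (!y8 || !y4 || !y5) — !y8 is true.
  7. (!y9 || !y3 || !y1) — !y1 is true.
  8. (!y3 || !y6) — !y6 is true.
  9. (!y9 || !y5) — !y9 is true.
  10. (y5 || !y8) — !y8 is true.
  11. (!y4 || !y8 || y6) — !y8 is true.
  12. (!y4 || y10 || y7) — y10 is true.
  13. (y4 || !y10) — y4 is true.
  14. (!y10 || !y9 || !y6) — !y6 is true.
  15. (y1 || y5) — y5 is true.
  16. (y6 || !y8 || !y1) — !y8 is true.
  17. (!y8 || y4) — !y8 is true.
  18. (!y8 || y2 || y9) — !y8 is true.
  19. (!y10 || !y6 || y3) — !y6 is true.
  20. (!y3 || y5) — y5 is true.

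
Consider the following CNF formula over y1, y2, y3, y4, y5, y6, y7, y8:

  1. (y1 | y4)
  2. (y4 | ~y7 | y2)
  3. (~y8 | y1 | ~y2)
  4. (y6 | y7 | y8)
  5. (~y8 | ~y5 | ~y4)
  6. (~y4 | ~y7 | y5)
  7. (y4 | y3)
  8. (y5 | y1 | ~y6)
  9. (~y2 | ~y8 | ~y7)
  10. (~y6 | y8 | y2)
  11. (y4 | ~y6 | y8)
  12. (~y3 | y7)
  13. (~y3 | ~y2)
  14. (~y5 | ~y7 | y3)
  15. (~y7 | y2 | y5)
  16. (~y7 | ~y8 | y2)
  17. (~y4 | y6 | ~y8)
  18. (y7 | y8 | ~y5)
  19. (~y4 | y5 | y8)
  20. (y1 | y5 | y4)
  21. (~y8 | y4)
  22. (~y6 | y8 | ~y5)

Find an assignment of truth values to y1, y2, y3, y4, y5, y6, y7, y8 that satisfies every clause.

Try y1 = False.
  then y4 is forced to True.
Branch on y2: take y2 = False.
For the remaining variables, y3 = True, y5 = True, y6 = False, y7 = True, y8 = False works.

y1 = False, y2 = False, y3 = True, y4 = True, y5 = True, y6 = False, y7 = True, y8 = False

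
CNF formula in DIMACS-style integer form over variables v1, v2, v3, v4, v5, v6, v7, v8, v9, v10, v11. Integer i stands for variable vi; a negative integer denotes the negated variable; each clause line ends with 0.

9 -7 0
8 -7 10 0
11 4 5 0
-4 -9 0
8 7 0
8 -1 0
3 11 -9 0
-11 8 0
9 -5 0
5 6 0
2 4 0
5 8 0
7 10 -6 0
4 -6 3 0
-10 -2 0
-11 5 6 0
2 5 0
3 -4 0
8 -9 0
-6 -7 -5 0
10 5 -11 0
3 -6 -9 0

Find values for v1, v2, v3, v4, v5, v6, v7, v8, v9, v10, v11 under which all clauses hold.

v1 occurs only negated in the remaining clauses — set v1 = False.
v8 occurs only positively in the remaining clauses — set v8 = True.
Try v2 = True.
  then v10 is forced to False.
For the remaining variables, v3 = False, v4 = False, v5 = True, v6 = False, v7 = False, v9 = True, v11 = True works.
Every clause has at least one true literal under this assignment.

v1=F, v2=T, v3=F, v4=F, v5=T, v6=F, v7=F, v8=T, v9=T, v10=F, v11=T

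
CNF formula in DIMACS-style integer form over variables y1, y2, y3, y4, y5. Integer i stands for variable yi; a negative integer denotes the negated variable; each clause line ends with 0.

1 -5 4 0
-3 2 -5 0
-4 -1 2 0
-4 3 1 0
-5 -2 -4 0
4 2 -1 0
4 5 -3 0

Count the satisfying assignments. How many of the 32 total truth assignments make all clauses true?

9

Split on y4, then y1.
  y4=1, y1=1: remaining (y2,y3,y5) ∈ {(1,0,0); (1,1,0)} — 2.
  y4=1, y1=0: remaining (y2,y3,y5) ∈ {(0,1,0); (1,1,0)} — 2.
  y4=0, y1=1: remaining (y2,y3,y5) ∈ {(1,0,0); (1,0,1); (1,1,1)} — 3.
  y4=0, y1=0: remaining (y2,y3,y5) ∈ {(0,0,0); (1,0,0)} — 2.
Total: 2 + 2 + 3 + 2 = 9.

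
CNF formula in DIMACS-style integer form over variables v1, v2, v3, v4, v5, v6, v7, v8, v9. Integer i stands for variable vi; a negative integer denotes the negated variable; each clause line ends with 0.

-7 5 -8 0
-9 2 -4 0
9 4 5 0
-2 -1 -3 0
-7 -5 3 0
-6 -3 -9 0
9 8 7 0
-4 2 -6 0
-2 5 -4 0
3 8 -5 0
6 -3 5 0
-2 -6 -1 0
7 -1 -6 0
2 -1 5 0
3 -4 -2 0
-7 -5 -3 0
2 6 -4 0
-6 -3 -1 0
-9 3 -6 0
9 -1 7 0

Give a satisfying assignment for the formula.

v1 = False, v2 = False, v3 = False, v4 = False, v5 = True, v6 = False, v7 = False, v8 = True, v9 = True

Check each clause:
  1. (~v7 | v5 | ~v8) — ~v7 is true.
  2. (~v4 | v2 | ~v9) — ~v4 is true.
  3. (v4 | v5 | v9) — v9 is true.
  4. (~v2 | ~v3 | ~v1) — ~v3 is true.
  5. (~v7 | ~v5 | v3) — ~v7 is true.
  6. (~v9 | ~v6 | ~v3) — ~v6 is true.
  7. (v9 | v8 | v7) — v8 is true.
  8. (v2 | ~v6 | ~v4) — ~v6 is true.
  9. (~v2 | ~v4 | v5) — ~v4 is true.
  10. (v8 | v3 | ~v5) — v8 is true.
  11. (v6 | ~v3 | v5) — ~v3 is true.
  12. (~v2 | ~v1 | ~v6) — ~v6 is true.
  13. (v7 | ~v6 | ~v1) — ~v6 is true.
  14. (~v1 | v5 | v2) — v5 is true.
  15. (v3 | ~v4 | ~v2) — ~v4 is true.
  16. (~v5 | ~v7 | ~v3) — ~v7 is true.
  17. (v6 | ~v4 | v2) — ~v4 is true.
  18. (~v6 | ~v1 | ~v3) — ~v6 is true.
  19. (~v6 | v3 | ~v9) — ~v6 is true.
  20. (~v1 | v9 | v7) — v9 is true.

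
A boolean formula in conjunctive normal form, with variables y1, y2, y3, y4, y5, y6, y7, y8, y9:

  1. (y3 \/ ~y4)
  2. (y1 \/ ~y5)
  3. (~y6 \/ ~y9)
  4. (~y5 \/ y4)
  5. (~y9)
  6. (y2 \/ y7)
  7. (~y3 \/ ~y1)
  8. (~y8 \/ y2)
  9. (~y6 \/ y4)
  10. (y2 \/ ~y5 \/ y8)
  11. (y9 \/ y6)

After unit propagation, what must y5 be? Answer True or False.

False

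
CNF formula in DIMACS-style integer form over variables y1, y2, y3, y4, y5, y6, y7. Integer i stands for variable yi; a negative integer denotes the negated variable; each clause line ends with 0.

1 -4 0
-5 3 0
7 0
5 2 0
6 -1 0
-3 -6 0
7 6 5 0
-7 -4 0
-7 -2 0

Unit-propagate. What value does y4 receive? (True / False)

(y7) stands alone — y7 = True.
In (NOT y7 OR NOT y4), NOT y7 is now false; NOT y4 must hold, so y4 = False.

False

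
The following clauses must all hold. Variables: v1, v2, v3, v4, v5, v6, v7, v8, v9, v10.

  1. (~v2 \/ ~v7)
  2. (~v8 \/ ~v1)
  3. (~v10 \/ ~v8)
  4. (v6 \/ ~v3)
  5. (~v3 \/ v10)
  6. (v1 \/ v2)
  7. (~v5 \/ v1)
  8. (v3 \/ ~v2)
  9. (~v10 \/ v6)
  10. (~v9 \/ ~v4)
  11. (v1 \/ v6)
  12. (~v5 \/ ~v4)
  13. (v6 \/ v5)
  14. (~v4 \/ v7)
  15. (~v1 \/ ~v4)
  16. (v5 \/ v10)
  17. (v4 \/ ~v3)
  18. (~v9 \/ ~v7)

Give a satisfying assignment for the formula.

v1 = T, v2 = F, v3 = F, v4 = F, v5 = T, v6 = F, v7 = F, v8 = F, v9 = F, v10 = F

v8 occurs only negated in the remaining clauses — set v8 = False.
v9 occurs only negated in the remaining clauses — set v9 = False.
Set v1 = True and propagate.
  then v4 is forced to False.
  then v3 is forced to False.
  then v2 is forced to False.
Branch on v5: take v5 = True.
Set v6 = False and propagate.
  then v10 is forced to False.
v7 is now unconstrained; take v7 = False.
Every clause has at least one true literal under this assignment.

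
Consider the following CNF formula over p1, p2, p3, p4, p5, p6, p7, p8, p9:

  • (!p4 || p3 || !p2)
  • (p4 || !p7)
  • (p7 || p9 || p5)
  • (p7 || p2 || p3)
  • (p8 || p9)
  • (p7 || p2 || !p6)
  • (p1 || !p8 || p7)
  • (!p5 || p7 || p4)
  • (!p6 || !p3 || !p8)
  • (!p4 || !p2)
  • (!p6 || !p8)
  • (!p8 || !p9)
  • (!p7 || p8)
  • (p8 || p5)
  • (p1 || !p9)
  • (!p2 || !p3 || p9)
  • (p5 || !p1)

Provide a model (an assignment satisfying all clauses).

p6 occurs only negated in the remaining clauses — set p6 = False.
Branch on p1: take p1 = False.
  then p9 is forced to False.
  then p8 is forced to True.
  then p7 is forced to True.
  then p4 is forced to True.
  then p2 is forced to False.
p3, p5 are now unconstrained; take p3 = False, p5 = True.
Every clause has at least one true literal under this assignment.

p1=False, p2=False, p3=False, p4=True, p5=True, p6=False, p7=True, p8=True, p9=False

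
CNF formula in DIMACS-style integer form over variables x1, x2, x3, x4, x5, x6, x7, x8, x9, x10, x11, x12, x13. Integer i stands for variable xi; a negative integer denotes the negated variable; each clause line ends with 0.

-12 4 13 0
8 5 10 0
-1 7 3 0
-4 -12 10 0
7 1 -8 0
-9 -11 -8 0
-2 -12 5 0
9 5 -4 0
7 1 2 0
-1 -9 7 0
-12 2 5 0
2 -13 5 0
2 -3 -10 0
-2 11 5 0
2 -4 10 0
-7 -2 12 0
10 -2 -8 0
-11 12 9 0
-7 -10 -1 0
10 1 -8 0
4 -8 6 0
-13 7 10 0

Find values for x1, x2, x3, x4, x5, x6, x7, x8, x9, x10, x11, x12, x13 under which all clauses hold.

x1=F, x2=T, x3=T, x4=T, x5=T, x6=T, x7=T, x8=F, x9=T, x10=T, x11=F, x12=T, x13=F

Pure literal: x5 appears only positively; assign x5 = True.
x6 occurs only positively in the remaining clauses — set x6 = True.
Branch on x1: take x1 = False.
For the remaining variables, x2 = True, x3 = True, x4 = True, x7 = True, x8 = False, x9 = True, x10 = True, x11 = False, x12 = True, x13 = False works.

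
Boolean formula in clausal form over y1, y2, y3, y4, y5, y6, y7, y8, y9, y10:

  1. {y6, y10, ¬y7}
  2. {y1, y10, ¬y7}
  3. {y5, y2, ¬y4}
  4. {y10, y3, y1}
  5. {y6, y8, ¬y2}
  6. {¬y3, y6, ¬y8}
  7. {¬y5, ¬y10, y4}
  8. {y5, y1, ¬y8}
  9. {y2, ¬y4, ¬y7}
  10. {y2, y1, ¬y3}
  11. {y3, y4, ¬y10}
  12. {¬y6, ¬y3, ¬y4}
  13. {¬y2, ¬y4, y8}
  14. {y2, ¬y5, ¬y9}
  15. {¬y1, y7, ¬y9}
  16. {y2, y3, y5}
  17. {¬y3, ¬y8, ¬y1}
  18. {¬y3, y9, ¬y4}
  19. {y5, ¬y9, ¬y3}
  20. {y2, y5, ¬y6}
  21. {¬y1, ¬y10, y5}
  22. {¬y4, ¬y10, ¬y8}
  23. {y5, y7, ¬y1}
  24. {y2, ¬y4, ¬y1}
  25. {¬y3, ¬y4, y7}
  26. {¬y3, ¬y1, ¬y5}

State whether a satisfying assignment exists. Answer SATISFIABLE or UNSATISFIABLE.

SATISFIABLE

Try y1 = False.
Try y2 = True.
The remaining clauses are satisfied by y3 = True, y4 = False, y5 = False, y6 = True, y7 = False, y8 = False, y9 = False, y10 = True.
So y1=F, y2=T, y3=T, y4=F, y5=F, y6=T, y7=F, y8=F, y9=F, y10=T is a satisfying assignment.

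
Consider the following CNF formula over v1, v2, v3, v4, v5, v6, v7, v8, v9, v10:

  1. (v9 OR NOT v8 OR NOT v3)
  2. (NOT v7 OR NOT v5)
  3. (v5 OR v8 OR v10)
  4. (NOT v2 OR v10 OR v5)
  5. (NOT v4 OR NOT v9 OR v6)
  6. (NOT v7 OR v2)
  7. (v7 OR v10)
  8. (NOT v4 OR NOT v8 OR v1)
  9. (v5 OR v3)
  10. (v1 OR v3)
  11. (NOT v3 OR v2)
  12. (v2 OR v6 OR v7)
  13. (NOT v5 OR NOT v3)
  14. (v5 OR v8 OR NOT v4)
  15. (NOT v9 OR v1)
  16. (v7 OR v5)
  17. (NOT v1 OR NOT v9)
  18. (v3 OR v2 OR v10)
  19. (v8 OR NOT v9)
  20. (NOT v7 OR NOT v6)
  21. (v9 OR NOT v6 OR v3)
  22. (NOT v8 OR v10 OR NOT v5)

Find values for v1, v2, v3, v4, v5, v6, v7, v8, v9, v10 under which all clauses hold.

v1=1, v2=1, v3=0, v4=1, v5=1, v6=0, v7=0, v8=1, v9=0, v10=1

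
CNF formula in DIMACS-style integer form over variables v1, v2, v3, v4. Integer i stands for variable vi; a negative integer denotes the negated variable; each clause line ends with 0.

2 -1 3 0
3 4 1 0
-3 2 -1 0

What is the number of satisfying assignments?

10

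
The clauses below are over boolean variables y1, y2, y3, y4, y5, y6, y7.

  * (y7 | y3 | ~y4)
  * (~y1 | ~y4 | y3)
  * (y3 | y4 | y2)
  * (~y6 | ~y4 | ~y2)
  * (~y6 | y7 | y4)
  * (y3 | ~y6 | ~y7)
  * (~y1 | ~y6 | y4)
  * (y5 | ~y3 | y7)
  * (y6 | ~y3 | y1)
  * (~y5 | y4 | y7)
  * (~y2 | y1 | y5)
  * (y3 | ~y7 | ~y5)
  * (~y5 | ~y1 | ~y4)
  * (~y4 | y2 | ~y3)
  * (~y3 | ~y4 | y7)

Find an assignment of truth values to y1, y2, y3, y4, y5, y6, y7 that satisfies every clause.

y1 = False  y2 = True  y3 = True  y4 = False  y5 = True  y6 = True  y7 = True

Check each clause:
  1. (~y4 | y3 | y7) — y3 is true.
  2. (y3 | ~y4 | ~y1) — y3 is true.
  3. (y2 | y3 | y4) — y2 is true.
  4. (~y4 | ~y2 | ~y6) — ~y4 is true.
  5. (y4 | y7 | ~y6) — y7 is true.
  6. (~y7 | y3 | ~y6) — y3 is true.
  7. (~y1 | y4 | ~y6) — ~y1 is true.
  8. (~y3 | y7 | y5) — y5 is true.
  9. (~y3 | y1 | y6) — y6 is true.
  10. (y4 | ~y5 | y7) — y7 is true.
  11. (y1 | y5 | ~y2) — y5 is true.
  12. (~y7 | y3 | ~y5) — y3 is true.
  13. (~y1 | ~y5 | ~y4) — ~y4 is true.
  14. (y2 | ~y4 | ~y3) — y2 is true.
  15. (~y4 | ~y3 | y7) — ~y4 is true.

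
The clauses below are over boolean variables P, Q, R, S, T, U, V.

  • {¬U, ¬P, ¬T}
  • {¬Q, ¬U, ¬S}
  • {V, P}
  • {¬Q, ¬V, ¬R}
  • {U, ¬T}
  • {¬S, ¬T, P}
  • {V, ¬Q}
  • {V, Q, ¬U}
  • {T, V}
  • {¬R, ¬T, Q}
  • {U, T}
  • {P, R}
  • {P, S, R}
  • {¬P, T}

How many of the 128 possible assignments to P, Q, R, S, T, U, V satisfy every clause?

Satisfying assignments:
  P=0 Q=0 R=1 S=0 T=0 U=1 V=1
  P=0 Q=0 R=1 S=1 T=0 U=1 V=1
Count: 2.

2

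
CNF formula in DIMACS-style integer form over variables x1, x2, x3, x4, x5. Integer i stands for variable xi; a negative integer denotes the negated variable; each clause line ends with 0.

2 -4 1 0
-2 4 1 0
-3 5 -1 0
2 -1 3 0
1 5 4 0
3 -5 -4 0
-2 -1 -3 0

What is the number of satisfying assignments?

Case analysis on x1 and x2:
  x1=T, x2=T: remaining (x3,x4,x5) ∈ {(F,F,F); (F,F,T); (F,T,F)} — 3.
  x1=T, x2=F: remaining (x3,x4,x5) ∈ {(T,F,T); (T,T,T)} — 2.
  x1=F, x2=T: remaining (x3,x4,x5) ∈ {(F,T,F); (T,T,F); (T,T,T)} — 3.
  x1=F, x2=F: remaining (x3,x4,x5) ∈ {(F,F,T); (T,F,T)} — 2.
Total: 3 + 2 + 3 + 2 = 10.

10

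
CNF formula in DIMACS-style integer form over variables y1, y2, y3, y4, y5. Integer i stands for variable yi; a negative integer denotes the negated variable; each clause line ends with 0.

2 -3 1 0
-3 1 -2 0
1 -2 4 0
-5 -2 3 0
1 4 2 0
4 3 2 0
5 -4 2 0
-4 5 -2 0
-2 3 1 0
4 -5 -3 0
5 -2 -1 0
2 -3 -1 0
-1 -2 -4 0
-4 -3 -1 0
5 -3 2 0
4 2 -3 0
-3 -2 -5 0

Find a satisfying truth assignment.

y1=True  y2=False  y3=False  y4=True  y5=True

Branch on y1: take y1 = True.
Set y2 = False and propagate.
  then y3 is forced to False.
  then y4 is forced to True.
  then y5 is forced to True.
Every clause has at least one true literal under this assignment.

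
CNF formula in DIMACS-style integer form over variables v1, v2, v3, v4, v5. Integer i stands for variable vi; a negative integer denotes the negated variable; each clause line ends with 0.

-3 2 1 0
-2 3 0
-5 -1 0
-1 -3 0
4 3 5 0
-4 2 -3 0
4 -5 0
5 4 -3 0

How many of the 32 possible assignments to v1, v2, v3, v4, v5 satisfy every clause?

5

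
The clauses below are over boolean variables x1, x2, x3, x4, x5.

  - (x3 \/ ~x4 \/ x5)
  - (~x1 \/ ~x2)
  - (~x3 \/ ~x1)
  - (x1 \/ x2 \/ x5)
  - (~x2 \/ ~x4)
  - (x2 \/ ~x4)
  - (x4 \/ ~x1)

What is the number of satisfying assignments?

6

Satisfying assignments:
  x1=F x2=F x3=F x4=F x5=T
  x1=F x2=F x3=T x4=F x5=T
  x1=F x2=T x3=F x4=F x5=F
  x1=F x2=T x3=F x4=F x5=T
  x1=F x2=T x3=T x4=F x5=F
  x1=F x2=T x3=T x4=F x5=T
Count: 6.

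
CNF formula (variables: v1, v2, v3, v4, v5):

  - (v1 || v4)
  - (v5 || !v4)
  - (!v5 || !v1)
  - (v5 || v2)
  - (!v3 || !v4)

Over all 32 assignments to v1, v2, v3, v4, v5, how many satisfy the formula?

The models are:
  v1=F v2=F v3=F v4=T v5=T
  v1=F v2=T v3=F v4=T v5=T
  v1=T v2=T v3=F v4=F v5=F
  v1=T v2=T v3=T v4=F v5=F
That's 4 in total.

4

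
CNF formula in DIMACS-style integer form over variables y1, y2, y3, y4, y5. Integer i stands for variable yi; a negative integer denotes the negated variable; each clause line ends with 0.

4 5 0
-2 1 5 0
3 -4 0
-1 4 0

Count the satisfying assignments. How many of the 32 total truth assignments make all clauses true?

11

Split on y4, then y1.
  y4=T, y1=T: remaining (y2,y3,y5) ∈ {(F,T,F); (F,T,T); (T,T,F); (T,T,T)} — 4.
  y4=T, y1=F: remaining (y2,y3,y5) ∈ {(F,T,F); (F,T,T); (T,T,T)} — 3.
  y4=F, y1=T: a clause becomes empty — 0.
  y4=F, y1=F: remaining (y2,y3,y5) ∈ {(F,F,T); (F,T,T); (T,F,T); (T,T,T)} — 4.
Total: 4 + 3 + 0 + 4 = 11.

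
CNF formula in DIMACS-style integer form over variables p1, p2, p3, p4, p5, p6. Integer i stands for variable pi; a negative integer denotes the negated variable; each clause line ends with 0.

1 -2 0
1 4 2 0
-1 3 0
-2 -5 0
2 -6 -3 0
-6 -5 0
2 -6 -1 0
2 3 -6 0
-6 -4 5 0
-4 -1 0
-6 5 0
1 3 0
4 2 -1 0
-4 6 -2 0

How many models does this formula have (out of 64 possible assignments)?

3

The models are:
  p1=0 p2=0 p3=1 p4=1 p5=0 p6=0
  p1=0 p2=0 p3=1 p4=1 p5=1 p6=0
  p1=1 p2=1 p3=1 p4=0 p5=0 p6=0
That's 3 in total.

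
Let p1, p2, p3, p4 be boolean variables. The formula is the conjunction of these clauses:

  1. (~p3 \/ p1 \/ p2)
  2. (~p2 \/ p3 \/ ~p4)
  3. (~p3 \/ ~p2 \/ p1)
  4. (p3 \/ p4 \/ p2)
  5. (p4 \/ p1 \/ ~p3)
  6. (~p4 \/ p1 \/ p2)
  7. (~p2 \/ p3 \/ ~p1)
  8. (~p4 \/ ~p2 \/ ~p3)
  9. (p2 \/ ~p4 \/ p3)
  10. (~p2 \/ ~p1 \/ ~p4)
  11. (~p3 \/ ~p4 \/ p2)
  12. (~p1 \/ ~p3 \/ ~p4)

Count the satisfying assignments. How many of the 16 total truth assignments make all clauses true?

3

Satisfying assignments:
  p1=0 p2=1 p3=0 p4=0
  p1=1 p2=0 p3=1 p4=0
  p1=1 p2=1 p3=1 p4=0
Count: 3.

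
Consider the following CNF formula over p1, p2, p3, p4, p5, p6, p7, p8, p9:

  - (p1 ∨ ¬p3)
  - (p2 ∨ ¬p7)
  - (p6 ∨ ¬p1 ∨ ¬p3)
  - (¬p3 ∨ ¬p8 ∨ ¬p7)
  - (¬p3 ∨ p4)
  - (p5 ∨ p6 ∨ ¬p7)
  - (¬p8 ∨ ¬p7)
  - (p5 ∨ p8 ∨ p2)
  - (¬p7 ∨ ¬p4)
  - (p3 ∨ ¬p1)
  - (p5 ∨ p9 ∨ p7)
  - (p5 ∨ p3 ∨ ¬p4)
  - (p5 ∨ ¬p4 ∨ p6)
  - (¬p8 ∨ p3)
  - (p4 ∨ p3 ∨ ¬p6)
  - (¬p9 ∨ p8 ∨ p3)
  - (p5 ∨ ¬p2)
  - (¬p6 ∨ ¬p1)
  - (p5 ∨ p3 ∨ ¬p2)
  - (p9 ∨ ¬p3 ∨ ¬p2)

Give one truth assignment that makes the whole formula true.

p1=F  p2=T  p3=F  p4=T  p5=T  p6=T  p7=F  p8=F  p9=F

p5 occurs only positively in the remaining clauses — set p5 = True.
Branch on p1: take p1 = False.
  then p3 is forced to False.
  then p8 is forced to False.
  then p9 is forced to False.
Try p2 = True.
Try p4 = True.
  then p7 is forced to False.
p6 is now unconstrained; take p6 = True.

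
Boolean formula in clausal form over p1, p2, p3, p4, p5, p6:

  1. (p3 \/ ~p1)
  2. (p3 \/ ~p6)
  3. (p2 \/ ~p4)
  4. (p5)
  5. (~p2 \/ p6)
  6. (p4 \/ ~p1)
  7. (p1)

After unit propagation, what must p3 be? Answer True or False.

Unit clause (p5) sets p5 = True.
(p1) is a unit clause: p1 = True.
(~p1 \/ p3): since p1 = True, the clause reduces to (p3). p3 = True.

True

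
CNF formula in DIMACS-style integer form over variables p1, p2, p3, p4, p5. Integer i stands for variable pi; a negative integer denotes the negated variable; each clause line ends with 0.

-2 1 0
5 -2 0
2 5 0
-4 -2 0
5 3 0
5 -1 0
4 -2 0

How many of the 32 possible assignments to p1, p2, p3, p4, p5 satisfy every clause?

Split on p2, then p5.
  p2=T, p5=T: a clause becomes empty — 0.
  p2=T, p5=F: a clause becomes empty — 0.
  p2=F, p5=T: p1, p3, p4 free → 2^3 = 8.
  p2=F, p5=F: a clause becomes empty — 0.
Total: 0 + 0 + 8 + 0 = 8.

8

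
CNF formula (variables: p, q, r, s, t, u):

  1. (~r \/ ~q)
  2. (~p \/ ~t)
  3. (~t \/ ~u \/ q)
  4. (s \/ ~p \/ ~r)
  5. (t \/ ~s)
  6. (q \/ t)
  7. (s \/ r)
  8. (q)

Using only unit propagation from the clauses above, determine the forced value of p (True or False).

Unit clause (q) sets q = True.
In (~r \/ ~q), ~q is now false; ~r must hold, so r = False.
From (s \/ r) and r = False: s = True.
From (~s \/ t) and s = True: t = True.
In (~t \/ ~p), ~t is now false; ~p must hold, so p = False.

False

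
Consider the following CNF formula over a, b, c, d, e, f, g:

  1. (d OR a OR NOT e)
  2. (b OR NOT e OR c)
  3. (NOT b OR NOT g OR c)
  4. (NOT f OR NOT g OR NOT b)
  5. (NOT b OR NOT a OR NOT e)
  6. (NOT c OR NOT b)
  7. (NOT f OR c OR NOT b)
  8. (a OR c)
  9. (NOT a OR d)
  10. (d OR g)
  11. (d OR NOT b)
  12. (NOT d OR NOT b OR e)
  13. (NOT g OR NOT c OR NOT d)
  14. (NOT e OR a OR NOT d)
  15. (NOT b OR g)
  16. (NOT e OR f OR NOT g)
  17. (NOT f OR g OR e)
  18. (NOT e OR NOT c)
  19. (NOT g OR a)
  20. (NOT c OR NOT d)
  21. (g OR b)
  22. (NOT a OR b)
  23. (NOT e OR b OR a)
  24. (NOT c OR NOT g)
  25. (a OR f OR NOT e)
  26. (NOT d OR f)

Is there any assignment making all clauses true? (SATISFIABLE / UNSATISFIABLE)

b = True:
  propagation gives c=False, g=False; an empty clause results — contradiction.
b = False:
  propagation gives g=True, a=True; an empty clause results — contradiction.
Every branch closes, so no satisfying assignment exists.

UNSATISFIABLE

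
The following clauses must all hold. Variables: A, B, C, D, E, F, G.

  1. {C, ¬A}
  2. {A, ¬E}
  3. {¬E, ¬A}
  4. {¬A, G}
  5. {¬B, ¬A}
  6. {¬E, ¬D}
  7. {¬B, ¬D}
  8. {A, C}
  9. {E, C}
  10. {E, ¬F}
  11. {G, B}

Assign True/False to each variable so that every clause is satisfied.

Pure literal: C appears only positively; assign C = True.
Pure literal: D appears only negated; assign D = False.
Branch on A: take A = False.
  then E is forced to False.
  then F is forced to False.
For the remaining variables, B = False, G = True works.

A=0, B=0, C=1, D=0, E=0, F=0, G=1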